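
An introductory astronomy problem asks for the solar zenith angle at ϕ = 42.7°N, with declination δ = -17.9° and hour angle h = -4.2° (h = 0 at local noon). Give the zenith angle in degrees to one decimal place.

θ_z = 60.7°

cos θ_z = sin ϕ sin δ + cos ϕ cos δ cos h = -0.208437 + 0.697463 = 0.489026.
θ_z = arccos(0.489026) = 60.7°.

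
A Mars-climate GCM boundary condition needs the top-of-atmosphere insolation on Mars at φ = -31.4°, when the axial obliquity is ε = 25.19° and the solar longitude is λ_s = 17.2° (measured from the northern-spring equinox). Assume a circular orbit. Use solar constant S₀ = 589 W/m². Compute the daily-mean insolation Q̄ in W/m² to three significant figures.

Solar declination: sin δ = sin ε · sin λ_s = sin 25.19° × sin 17.2° = 0.12586, so δ = +7.230°.
cos H₀ = −tan(-31.4°) tan(+7.230°) = 0.0774, H₀ = 1.4933 rad.
Bracket: H₀ sin φ sin δ + cos φ cos δ sin H₀ = 1.4933×-0.52101×0.12586 + 0.85355×0.99205×0.99700 = -0.097922 + 0.844224 = 0.746302.
Q̄ = (S₀/π) × [bracket] = (589/π) × 0.746302 = 139.9 W/m².

Q̄ ≈ 140 W/m²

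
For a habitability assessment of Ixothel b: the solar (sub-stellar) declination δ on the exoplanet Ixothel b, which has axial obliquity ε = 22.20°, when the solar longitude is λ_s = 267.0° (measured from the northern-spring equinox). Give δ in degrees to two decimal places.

sin δ = sin ε · sin λ_s = sin 22.20° × sin 267.0° = -0.377323.
δ = arcsin(-0.377323) = -22.17°.

δ = -22.17°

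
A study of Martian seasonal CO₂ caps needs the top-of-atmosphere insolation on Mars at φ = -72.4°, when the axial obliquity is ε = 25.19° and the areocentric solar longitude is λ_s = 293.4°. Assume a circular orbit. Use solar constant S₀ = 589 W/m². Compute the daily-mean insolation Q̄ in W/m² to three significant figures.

Q̄ ≈ 219 W/m²

sin δ = sin 25.19° × sin 293.4° = -0.39062, so δ = -22.993°.
cos H₀ = −tan(-72.4°) tan(-22.993°) = -1.3376 ≤ −1 ⇒ polar day, H₀ = π.
Bracket: H₀ sin φ sin δ + cos φ cos δ sin H₀ = 3.1416×-0.95319×-0.39062 + 0.30237×0.92055×0.00000 = 1.169728 + 0.000000 = 1.169728.
Q̄ = (S₀/π) × [bracket] = (589/π) × 1.169728 = 219.3 W/m².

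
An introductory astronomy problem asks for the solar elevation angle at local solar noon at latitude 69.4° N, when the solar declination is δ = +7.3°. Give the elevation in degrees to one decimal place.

At local noon the hour angle is zero, so the zenith angle equals |φ − δ| = |+69.4° − (+7.300°)| = 62.100°.
Elevation = 90° − 62.100° = 27.9°.

27.9°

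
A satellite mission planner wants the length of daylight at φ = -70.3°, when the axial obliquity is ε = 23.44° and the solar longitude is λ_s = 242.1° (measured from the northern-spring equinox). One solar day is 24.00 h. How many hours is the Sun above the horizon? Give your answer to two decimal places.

24.00 h

Solar declination: sin δ = sin ε · sin λ_s = sin 23.44° × sin 242.1° = -0.35155, so δ = -20.582°.
Sunrise equation: cos H₀ = −tan φ · tan δ = -1.0488 ≤ −1, so the Sun never sets (polar day) and H₀ = π.
Daylight = 2H₀/(2π) × 24.00 h = (3.1416/π) × 24.00 = 24.00 h.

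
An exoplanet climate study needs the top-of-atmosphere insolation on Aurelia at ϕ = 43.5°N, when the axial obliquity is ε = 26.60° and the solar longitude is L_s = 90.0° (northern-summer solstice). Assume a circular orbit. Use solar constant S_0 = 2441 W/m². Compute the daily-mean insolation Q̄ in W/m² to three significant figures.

Q̄ ≈ 938 W/m²

Solar declination: sin δ = sin ε · sin L_s = sin 26.60° × sin 90.0° = 0.44776, so δ = +26.600°.
cos h₀ = −tan(+43.5°) tan(+26.600°) = -0.4752, h₀ = 2.0660 rad.
Bracket: h₀ sin ϕ sin δ + cos ϕ cos δ sin h₀ = 2.0660×0.68835×0.44776 + 0.72537×0.89415×0.87987 = 0.636773 + 0.570675 = 1.207448.
Q̄ = (S_0/π) × [bracket] = (2441/π) × 1.207448 = 938.2 W/m².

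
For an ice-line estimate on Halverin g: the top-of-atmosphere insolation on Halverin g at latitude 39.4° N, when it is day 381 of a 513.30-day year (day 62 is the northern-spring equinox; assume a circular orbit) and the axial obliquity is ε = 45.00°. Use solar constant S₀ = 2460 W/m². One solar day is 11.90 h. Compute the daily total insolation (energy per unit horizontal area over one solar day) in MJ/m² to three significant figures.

8.71 MJ/m²

Solar longitude: λ_s = 360° × (381 − 62)/513.30 = 223.729°.
sin δ = sin 45.00° × sin 223.729° = -0.48878, so δ = -29.261°.
cos H₀ = −tan(+39.4°) tan(-29.261°) = 0.4602, H₀ = 1.0926 rad.
Bracket: H₀ sin φ sin δ + cos φ cos δ sin H₀ = 1.0926×0.63473×-0.48878 + 0.77273×0.87240×0.88781 = -0.338972 + 0.598499 = 0.259527.
Q̄ = (S₀/π) × [bracket] = (2460/π) × 0.259527 = 203.22 W/m².
Daily total = Q̄ × 11.90 h × 3600 s/h = 203.22 × 11.90 × 3600 / 10⁶ = 8.706 MJ/m².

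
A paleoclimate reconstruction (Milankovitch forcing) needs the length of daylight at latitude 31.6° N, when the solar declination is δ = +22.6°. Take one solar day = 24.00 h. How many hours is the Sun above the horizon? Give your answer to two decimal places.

cos h₀ = −tan ϕ · tan δ = −tan(+31.6°) × tan(+22.600°) = -0.2561, so h₀ = 1.8298 rad = 104.84°.
Daylight = 2h₀/(2π) × 24.00 h = (1.8298/π) × 24.00 = 13.98 h.

13.98 h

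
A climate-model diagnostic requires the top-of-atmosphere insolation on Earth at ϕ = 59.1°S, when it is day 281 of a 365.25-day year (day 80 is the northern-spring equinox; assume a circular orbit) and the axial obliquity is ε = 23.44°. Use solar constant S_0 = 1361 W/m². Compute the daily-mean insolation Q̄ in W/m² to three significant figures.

Q̄ ≈ 298 W/m²

Solar longitude: L_s = 360° × (281 − 80)/365.25 = 198.111°.
sin δ = sin 23.44° × sin 198.111° = -0.12366, so δ = -7.103°.
cos h₀ = −tan(-59.1°) tan(-7.103°) = -0.2082, h₀ = 1.7805 rad.
Bracket: h₀ sin ϕ sin δ + cos ϕ cos δ sin h₀ = 1.7805×-0.85806×-0.12366 + 0.51354×0.99233×0.97808 = 0.188925 + 0.498431 = 0.687356.
Q̄ = (S_0/π) × [bracket] = (1361/π) × 0.687356 = 297.8 W/m².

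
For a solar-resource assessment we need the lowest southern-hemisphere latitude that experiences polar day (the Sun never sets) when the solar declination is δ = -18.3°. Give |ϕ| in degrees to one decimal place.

Polar day requires cos h₀ = −tan ϕ tan δ ≤ −1, i.e. tan ϕ tan δ ≥ 1.
The boundary is |tan ϕ| · |tan δ| = 1, so |ϕ| = 90° − |δ| = 90° − 18.3° = 71.7° in the southern hemisphere.

|ϕ| = 71.7°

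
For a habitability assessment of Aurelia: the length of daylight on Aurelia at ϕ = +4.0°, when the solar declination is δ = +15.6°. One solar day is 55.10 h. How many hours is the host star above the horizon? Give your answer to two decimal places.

cos h₀ = −tan ϕ · tan δ = −tan(+4.0°) × tan(+15.600°) = -0.0195, so h₀ = 1.5903 rad = 91.12°.
Daylight = 2h₀/(2π) × 55.10 h = (1.5903/π) × 55.10 = 27.89 h.

27.89 h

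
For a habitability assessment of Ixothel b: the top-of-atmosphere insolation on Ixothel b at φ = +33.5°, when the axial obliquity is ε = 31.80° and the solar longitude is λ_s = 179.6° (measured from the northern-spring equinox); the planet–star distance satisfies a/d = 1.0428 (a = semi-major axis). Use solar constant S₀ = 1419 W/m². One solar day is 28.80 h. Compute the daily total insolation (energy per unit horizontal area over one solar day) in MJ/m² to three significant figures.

42.6 MJ/m²

Solar declination: sin δ = sin ε · sin λ_s = sin 31.80° × sin 179.6° = 0.00368, so δ = +0.211°.
cos H₀ = −tan(+33.5°) tan(+0.211°) = -0.0024, H₀ = 1.5732 rad.
Bracket: H₀ sin φ sin δ + cos φ cos δ sin H₀ = 1.5732×0.55194×0.00368 + 0.83389×0.99999×1.00000 = 0.003195 + 0.833882 = 0.837077.
Inverse-square distance factor (a/d)² = 1.0428² = 1.087432.
Q̄ = (S₀/π) × 1.087432 × [bracket] = (1419/π) × 1.087432 × 0.837077 = 411.15 W/m².
Daily total = Q̄ × 28.80 h × 3600 s/h = 411.15 × 28.80 × 3600 / 10⁶ = 42.63 MJ/m².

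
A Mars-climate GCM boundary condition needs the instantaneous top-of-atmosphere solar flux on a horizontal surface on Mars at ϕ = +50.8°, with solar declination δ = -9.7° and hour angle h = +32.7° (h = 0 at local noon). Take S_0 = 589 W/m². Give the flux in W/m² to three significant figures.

cos θ_z = sin ϕ sin δ + cos ϕ cos δ cos h = -0.130570 + 0.524256 = 0.393686.
Flux = S_0 · cos θ_z = 589 × 0.393686 = 231.9 W/m².

232 W/m²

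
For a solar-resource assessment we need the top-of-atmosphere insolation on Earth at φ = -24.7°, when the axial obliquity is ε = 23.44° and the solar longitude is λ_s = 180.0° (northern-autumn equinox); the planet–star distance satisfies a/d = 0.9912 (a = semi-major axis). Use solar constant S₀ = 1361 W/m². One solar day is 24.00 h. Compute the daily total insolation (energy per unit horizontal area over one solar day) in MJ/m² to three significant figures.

33.4 MJ/m²

Solar declination: sin δ = sin ε · sin λ_s = sin 23.44° × sin 180.0° = 0.00000, so δ = +0.000°.
cos H₀ = −tan(-24.7°) tan(+0.000°) = 0.0000, H₀ = 1.5708 rad.
Bracket: H₀ sin φ sin δ + cos φ cos δ sin H₀ = 1.5708×-0.41787×0.00000 + 0.90851×1.00000×1.00000 = -0.000000 + 0.908510 = 0.908510.
Inverse-square distance factor (a/d)² = 0.9912² = 0.982477.
Q̄ = (S₀/π) × 0.982477 × [bracket] = (1361/π) × 0.982477 × 0.908510 = 386.69 W/m².
Daily total = Q̄ × 24.00 h × 3600 s/h = 386.69 × 24.00 × 3600 / 10⁶ = 33.41 MJ/m².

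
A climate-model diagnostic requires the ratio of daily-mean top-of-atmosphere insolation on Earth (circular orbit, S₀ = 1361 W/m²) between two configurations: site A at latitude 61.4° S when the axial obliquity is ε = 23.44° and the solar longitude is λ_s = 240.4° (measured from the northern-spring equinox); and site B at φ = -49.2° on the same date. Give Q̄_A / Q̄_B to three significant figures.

— Configuration A (φ=-61.4°):
Solar declination: sin δ = sin ε · sin λ_s = sin 23.44° × sin 240.4° = -0.34588, so δ = -20.235°.
cos H₀ = −tan(-61.4°) tan(-20.235°) = -0.6761, H₀ = 2.3133 rad.
Bracket: H₀ sin φ sin δ + cos φ cos δ sin H₀ = 2.3133×-0.87798×-0.34588 + 0.47869×0.93828×0.73680 = 0.702493 + 0.330930 = 1.033423.
Q̄ = (S₀/π) × [bracket] = (1361/π) × 1.033423 = 447.70 W/m².
— Configuration B (φ=-49.2°):
cos H₀ = −tan(-49.2°) tan(-20.235°) = -0.4271, H₀ = 2.0120 rad.
Bracket: H₀ sin φ sin δ + cos φ cos δ sin H₀ = 2.0120×-0.75700×-0.34588 + 0.65342×0.93828×0.90422 = 0.526804 + 0.554369 = 1.081173.
Q̄ = (S₀/π) × [bracket] = (1361/π) × 1.081173 = 468.39 W/m².
Ratio Q̄_A / Q̄_B = 447.70 / 468.39 = 0.9558.

Q̄_A / Q̄_B ≈ 0.956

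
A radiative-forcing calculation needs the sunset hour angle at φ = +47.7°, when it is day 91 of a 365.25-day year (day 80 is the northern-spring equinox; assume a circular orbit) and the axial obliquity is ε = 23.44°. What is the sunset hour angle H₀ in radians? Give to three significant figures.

Solar longitude: λ_s = 360° × (91 − 80)/365.25 = 10.842°.
sin δ = sin 23.44° × sin 10.842° = 0.07482, so δ = +4.291°.
cos H₀ = −tan φ · tan δ = −tan(+47.7°) × tan(+4.291°) = -0.0825, so H₀ = 1.6534 rad = 94.73°.

H₀ = 1.65 rad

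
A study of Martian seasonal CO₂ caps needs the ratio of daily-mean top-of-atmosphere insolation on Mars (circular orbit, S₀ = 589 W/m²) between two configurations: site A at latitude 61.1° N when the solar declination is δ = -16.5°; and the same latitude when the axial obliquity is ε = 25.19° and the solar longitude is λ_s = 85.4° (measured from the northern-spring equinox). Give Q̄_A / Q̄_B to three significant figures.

Q̄_A / Q̄_B ≈ 0.119

— Configuration A (φ=+61.1°):
cos H₀ = −tan(+61.1°) tan(-16.500°) = 0.5366, H₀ = 1.0044 rad.
Bracket: H₀ sin φ sin δ + cos φ cos δ sin H₀ = 1.0044×0.87546×-0.28402 + 0.48328×0.95882×0.84384 = -0.249742 + 0.391017 = 0.141275.
Q̄ = (S₀/π) × [bracket] = (589/π) × 0.141275 = 26.487 W/m².
— Configuration B (φ=+61.1°):
Solar declination: sin δ = sin ε · sin λ_s = sin 25.19° × sin 85.4° = 0.42425, so δ = +25.103°.
cos H₀ = −tan(+61.1°) tan(+25.103°) = -0.8487, H₀ = 2.5843 rad.
Bracket: H₀ sin φ sin δ + cos φ cos δ sin H₀ = 2.5843×0.87546×0.42425 + 0.48328×0.90554×0.52889 = 0.959845 + 0.231458 = 1.191303.
Q̄ = (S₀/π) × [bracket] = (589/π) × 1.191303 = 223.35 W/m².
Ratio Q̄_A / Q̄_B = 26.487 / 223.35 = 0.1186.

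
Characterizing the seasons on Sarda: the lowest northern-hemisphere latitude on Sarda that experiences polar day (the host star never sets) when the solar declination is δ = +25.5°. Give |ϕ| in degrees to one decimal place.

|ϕ| = 64.5°

Polar day requires cos h₀ = −tan ϕ tan δ ≤ −1, i.e. tan ϕ tan δ ≥ 1.
The boundary is |tan ϕ| · |tan δ| = 1, so |ϕ| = 90° − |δ| = 90° − 25.5° = 64.5° in the northern hemisphere.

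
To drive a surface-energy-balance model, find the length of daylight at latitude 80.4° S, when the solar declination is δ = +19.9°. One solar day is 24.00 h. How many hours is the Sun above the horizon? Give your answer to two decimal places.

cos H₀ = −tan φ · tan δ = 2.1402 ≥ 1, so the Sun never rises (polar night) and H₀ = 0.
Daylight = 2H₀/(2π) × 24.00 h = (0.0000/π) × 24.00 = 0.00 h.

0.00 h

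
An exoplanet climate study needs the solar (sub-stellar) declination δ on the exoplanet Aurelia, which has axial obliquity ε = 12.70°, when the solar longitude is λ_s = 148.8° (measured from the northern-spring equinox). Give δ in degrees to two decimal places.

δ = +6.54°

sin δ = sin ε · sin λ_s = sin 12.70° × sin 148.8° = 0.113886.
δ = arcsin(0.113886) = +6.54°.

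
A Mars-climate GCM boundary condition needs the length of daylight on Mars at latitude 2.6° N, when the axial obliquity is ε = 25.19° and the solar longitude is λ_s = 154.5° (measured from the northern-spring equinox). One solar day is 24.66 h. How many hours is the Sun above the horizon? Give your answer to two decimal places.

12.40 h

Solar declination: sin δ = sin ε · sin λ_s = sin 25.19° × sin 154.5° = 0.18323, so δ = +10.558°.
cos H₀ = −tan φ · tan δ = −tan(+2.6°) × tan(+10.558°) = -0.0085, so H₀ = 1.5793 rad = 90.48°.
Daylight = 2H₀/(2π) × 24.66 h = (1.5793/π) × 24.66 = 12.40 h.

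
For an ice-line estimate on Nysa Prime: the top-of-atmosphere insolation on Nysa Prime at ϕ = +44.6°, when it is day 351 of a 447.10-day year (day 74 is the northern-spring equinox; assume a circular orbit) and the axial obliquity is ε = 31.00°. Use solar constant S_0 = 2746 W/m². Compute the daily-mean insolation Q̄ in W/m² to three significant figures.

Solar longitude: L_s = 360° × (351 − 74)/447.10 = 223.037°.
sin δ = sin 31.00° × sin 223.037° = -0.35150, so δ = -20.579°.
cos h₀ = −tan(+44.6°) tan(-20.579°) = 0.3703, h₀ = 1.1915 rad.
Bracket: h₀ sin ϕ sin δ + cos ϕ cos δ sin h₀ = 1.1915×0.70215×-0.35150 + 0.71203×0.93619×0.92893 = -0.294069 + 0.619220 = 0.325151.
Q̄ = (S_0/π) × [bracket] = (2746/π) × 0.325151 = 284.2 W/m².

Q̄ ≈ 284 W/m²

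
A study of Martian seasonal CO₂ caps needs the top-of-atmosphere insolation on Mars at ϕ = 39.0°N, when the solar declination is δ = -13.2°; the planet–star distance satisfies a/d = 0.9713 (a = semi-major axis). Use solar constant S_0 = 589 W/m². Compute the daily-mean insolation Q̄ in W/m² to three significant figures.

cos h₀ = −tan(+39.0°) tan(-13.200°) = 0.1899, h₀ = 1.3797 rad.
Bracket: h₀ sin ϕ sin δ + cos ϕ cos δ sin h₀ = 1.3797×0.62932×-0.22835 + 0.77715×0.97358×0.98180 = -0.198270 + 0.742847 = 0.544577.
Inverse-square distance factor (a/d)² = 0.9713² = 0.943424.
Q̄ = (S_0/π) × 0.943424 × [bracket] = (589/π) × 0.943424 × 0.544577 = 96.32 W/m².

Q̄ ≈ 96.3 W/m²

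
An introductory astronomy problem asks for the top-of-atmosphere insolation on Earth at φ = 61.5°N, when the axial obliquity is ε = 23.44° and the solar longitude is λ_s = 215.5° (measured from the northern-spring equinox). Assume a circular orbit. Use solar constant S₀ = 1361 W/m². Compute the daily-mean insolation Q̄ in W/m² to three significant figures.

Solar declination: sin δ = sin ε · sin λ_s = sin 23.44° × sin 215.5° = -0.23100, so δ = -13.356°.
cos H₀ = −tan(+61.5°) tan(-13.356°) = 0.4373, H₀ = 1.1182 rad.
Bracket: H₀ sin φ sin δ + cos φ cos δ sin H₀ = 1.1182×0.87882×-0.23100 + 0.47716×0.97295×0.89933 = -0.227003 + 0.417516 = 0.190513.
Q̄ = (S₀/π) × [bracket] = (1361/π) × 0.190513 = 82.53 W/m².

Q̄ ≈ 82.5 W/m²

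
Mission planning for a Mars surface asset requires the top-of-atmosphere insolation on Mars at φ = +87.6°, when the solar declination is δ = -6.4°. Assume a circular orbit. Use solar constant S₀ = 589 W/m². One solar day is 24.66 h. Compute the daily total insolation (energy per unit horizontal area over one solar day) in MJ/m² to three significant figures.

0.00 MJ/m²

cos H₀ = −tan(+87.6°) tan(-6.400°) = 2.6762 ≥ 1 ⇒ polar night, H₀ = 0 and Q̄ = 0.
Daily total = Q̄ × 24.66 h × 3600 s/h = 0.00 MJ/m².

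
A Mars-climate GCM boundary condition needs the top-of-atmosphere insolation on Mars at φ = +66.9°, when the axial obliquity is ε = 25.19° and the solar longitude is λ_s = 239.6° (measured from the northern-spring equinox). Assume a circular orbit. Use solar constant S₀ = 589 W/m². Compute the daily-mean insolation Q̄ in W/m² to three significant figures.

Solar declination: sin δ = sin ε · sin λ_s = sin 25.19° × sin 239.6° = -0.36710, so δ = -21.537°.
cos H₀ = −tan(+66.9°) tan(-21.537°) = 0.9253, H₀ = 0.3891 rad.
Bracket: H₀ sin φ sin δ + cos φ cos δ sin H₀ = 0.3891×0.91982×-0.36710 + 0.39234×0.93018×0.37932 = -0.131386 + 0.138432 = 0.007046.
Q̄ = (S₀/π) × [bracket] = (589/π) × 0.007046 = 1.321 W/m².

Q̄ ≈ 1.32 W/m²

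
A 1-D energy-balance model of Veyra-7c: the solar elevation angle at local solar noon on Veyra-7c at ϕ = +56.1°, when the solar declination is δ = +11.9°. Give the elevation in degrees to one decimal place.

45.8°

At local noon the hour angle is zero, so the zenith angle equals |ϕ − δ| = |+56.1° − (+11.900°)| = 44.200°.
Elevation = 90° − 44.200° = 45.8°.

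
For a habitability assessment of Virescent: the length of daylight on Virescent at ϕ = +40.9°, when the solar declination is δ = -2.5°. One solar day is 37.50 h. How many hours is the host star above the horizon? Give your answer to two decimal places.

18.30 h

cos h₀ = −tan ϕ · tan δ = −tan(+40.9°) × tan(-2.500°) = 0.0378, so h₀ = 1.5330 rad = 87.83°.
Daylight = 2h₀/(2π) × 37.50 h = (1.5330/π) × 37.50 = 18.30 h.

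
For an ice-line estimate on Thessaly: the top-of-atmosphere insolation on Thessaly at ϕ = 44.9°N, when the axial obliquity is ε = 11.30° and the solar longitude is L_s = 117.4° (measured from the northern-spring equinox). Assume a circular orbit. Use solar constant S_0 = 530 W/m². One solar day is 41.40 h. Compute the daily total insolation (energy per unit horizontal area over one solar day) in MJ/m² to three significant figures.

Solar declination: sin δ = sin ε · sin L_s = sin 11.30° × sin 117.4° = 0.17396, so δ = +10.018°.
cos h₀ = −tan(+44.9°) tan(+10.018°) = -0.1760, h₀ = 1.7478 rad.
Bracket: h₀ sin ϕ sin δ + cos ϕ cos δ sin h₀ = 1.7478×0.70587×0.17396 + 0.70834×0.98475×0.98438 = 0.214618 + 0.686642 = 0.901260.
Q̄ = (S_0/π) × [bracket] = (530/π) × 0.901260 = 152.05 W/m².
Daily total = Q̄ × 41.40 h × 3600 s/h = 152.05 × 41.40 × 3600 / 10⁶ = 22.66 MJ/m².

22.7 MJ/m²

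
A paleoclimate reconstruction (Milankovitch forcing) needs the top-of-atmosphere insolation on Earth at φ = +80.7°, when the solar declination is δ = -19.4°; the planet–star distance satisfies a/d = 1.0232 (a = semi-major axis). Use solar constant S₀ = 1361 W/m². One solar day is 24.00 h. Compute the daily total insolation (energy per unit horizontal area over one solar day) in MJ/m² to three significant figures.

0.00 MJ/m²

cos H₀ = −tan(+80.7°) tan(-19.400°) = 2.1505 ≥ 1 ⇒ polar night, H₀ = 0 and Q̄ = 0.
Inverse-square distance factor (a/d)² = 1.0232² = 1.046938.
Daily total = Q̄ × 24.00 h × 3600 s/h = 0.00 MJ/m².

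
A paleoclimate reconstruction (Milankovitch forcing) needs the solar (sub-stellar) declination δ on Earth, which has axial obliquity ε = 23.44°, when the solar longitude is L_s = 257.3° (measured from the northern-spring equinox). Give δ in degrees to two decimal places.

sin δ = sin ε · sin L_s = sin 23.44° × sin 257.3° = -0.388056.
δ = arcsin(-0.388056) = -22.83°.

δ = -22.83°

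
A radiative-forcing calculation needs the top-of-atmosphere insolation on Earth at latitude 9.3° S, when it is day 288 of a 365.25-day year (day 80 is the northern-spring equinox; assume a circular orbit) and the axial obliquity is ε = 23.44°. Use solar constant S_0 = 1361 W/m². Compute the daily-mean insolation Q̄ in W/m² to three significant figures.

Solar longitude: L_s = 360° × (288 − 80)/365.25 = 205.010°.
sin δ = sin 23.44° × sin 205.010° = -0.16818, so δ = -9.682°.
cos h₀ = −tan(-9.3°) tan(-9.682°) = -0.0279, h₀ = 1.5987 rad.
Bracket: h₀ sin ϕ sin δ + cos ϕ cos δ sin h₀ = 1.5987×-0.16160×-0.16818 + 0.98686×0.98576×0.99961 = 0.043449 + 0.972428 = 1.015877.
Q̄ = (S_0/π) × [bracket] = (1361/π) × 1.015877 = 440.1 W/m².

Q̄ ≈ 440 W/m²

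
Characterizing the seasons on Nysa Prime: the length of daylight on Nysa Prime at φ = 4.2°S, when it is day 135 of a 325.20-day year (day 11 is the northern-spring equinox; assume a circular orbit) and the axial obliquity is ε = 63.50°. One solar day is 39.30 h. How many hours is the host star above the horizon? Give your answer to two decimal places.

Solar longitude: λ_s = 360° × (135 − 11)/325.20 = 137.269°.
sin δ = sin 63.50° × sin 137.269° = 0.60726, so δ = +37.392°.
cos H₀ = −tan φ · tan δ = −tan(-4.2°) × tan(+37.392°) = 0.0561, so H₀ = 1.5146 rad = 86.78°.
Daylight = 2H₀/(2π) × 39.30 h = (1.5146/π) × 39.30 = 18.95 h.

18.95 h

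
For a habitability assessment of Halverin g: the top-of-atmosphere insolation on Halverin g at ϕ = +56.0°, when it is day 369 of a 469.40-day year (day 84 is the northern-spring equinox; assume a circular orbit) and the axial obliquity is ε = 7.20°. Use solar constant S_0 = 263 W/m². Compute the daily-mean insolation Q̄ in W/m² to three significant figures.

Solar longitude: L_s = 360° × (369 − 84)/469.40 = 218.577°.
sin δ = sin 7.20° × sin 218.577° = -0.07815, so δ = -4.482°.
cos h₀ = −tan(+56.0°) tan(-4.482°) = 0.1162, h₀ = 1.4543 rad.
Bracket: h₀ sin ϕ sin δ + cos ϕ cos δ sin h₀ = 1.4543×0.82904×-0.07815 + 0.55919×0.99694×0.99322 = -0.094223 + 0.553699 = 0.459476.
Q̄ = (S_0/π) × [bracket] = (263/π) × 0.459476 = 38.47 W/m².

Q̄ ≈ 38.5 W/m²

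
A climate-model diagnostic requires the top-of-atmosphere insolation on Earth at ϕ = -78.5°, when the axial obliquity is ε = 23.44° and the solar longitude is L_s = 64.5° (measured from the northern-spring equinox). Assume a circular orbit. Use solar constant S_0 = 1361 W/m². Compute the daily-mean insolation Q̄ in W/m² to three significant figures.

Q̄ ≈ 0.00 W/m²

Solar declination: sin δ = sin ε · sin L_s = sin 23.44° × sin 64.5° = 0.35904, so δ = +21.041°.
cos h₀ = −tan(-78.5°) tan(+21.041°) = 1.8908 ≥ 1 ⇒ polar night, h₀ = 0 and Q̄ = 0.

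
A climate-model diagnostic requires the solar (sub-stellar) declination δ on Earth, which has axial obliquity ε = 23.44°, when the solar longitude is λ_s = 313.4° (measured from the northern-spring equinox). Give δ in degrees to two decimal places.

sin δ = sin ε · sin λ_s = sin 23.44° × sin 313.4° = -0.289023.
δ = arcsin(-0.289023) = -16.80°.

δ = -16.80°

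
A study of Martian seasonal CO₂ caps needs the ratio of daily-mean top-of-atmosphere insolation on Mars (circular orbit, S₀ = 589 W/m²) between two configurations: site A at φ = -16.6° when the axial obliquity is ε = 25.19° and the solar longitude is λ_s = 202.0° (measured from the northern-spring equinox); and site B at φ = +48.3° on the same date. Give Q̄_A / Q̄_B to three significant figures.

— Configuration A (φ=-16.6°):
Solar declination: sin δ = sin ε · sin λ_s = sin 25.19° × sin 202.0° = -0.15944, so δ = -9.174°.
cos H₀ = −tan(-16.6°) tan(-9.174°) = -0.0481, H₀ = 1.6190 rad.
Bracket: H₀ sin φ sin δ + cos φ cos δ sin H₀ = 1.6190×-0.28569×-0.15944 + 0.95832×0.98721×0.99884 = 0.073746 + 0.944966 = 1.018712.
Q̄ = (S₀/π) × [bracket] = (589/π) × 1.018712 = 190.99 W/m².
— Configuration B (φ=+48.3°):
cos H₀ = −tan(+48.3°) tan(-9.174°) = 0.1813, H₀ = 1.3885 rad.
Bracket: H₀ sin φ sin δ + cos φ cos δ sin H₀ = 1.3885×0.74664×-0.15944 + 0.66523×0.98721×0.98343 = -0.165293 + 0.645840 = 0.480547.
Q̄ = (S₀/π) × [bracket] = (589/π) × 0.480547 = 90.095 W/m².
Ratio Q̄_A / Q̄_B = 190.99 / 90.095 = 2.120.

Q̄_A / Q̄_B ≈ 2.12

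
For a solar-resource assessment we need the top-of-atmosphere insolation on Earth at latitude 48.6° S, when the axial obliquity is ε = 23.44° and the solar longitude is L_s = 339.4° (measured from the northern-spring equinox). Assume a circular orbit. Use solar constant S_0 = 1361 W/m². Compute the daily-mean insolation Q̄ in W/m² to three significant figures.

Q̄ ≈ 359 W/m²

Solar declination: sin δ = sin ε · sin L_s = sin 23.44° × sin 339.4° = -0.13996, so δ = -8.045°.
cos h₀ = −tan(-48.6°) tan(-8.045°) = -0.1603, h₀ = 1.7318 rad.
Bracket: h₀ sin ϕ sin δ + cos ϕ cos δ sin h₀ = 1.7318×-0.75011×-0.13996 + 0.66131×0.99016×0.98706 = 0.181814 + 0.646330 = 0.828144.
Q̄ = (S_0/π) × [bracket] = (1361/π) × 0.828144 = 358.8 W/m².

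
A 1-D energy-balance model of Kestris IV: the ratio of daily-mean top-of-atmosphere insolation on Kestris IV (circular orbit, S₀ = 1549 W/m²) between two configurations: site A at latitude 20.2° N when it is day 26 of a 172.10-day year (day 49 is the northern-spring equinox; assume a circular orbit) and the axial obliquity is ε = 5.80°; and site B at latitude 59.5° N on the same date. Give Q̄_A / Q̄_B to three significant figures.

— Configuration A (φ=+20.2°):
Solar longitude: λ_s = 360° × (26 − 49)/172.10 = -48.112°, i.e. -48.112° + 360° = 311.888°.
sin δ = sin 5.80° × sin 311.888° = -0.07523, so δ = -4.314°.
cos H₀ = −tan(+20.2°) tan(-4.314°) = 0.0278, H₀ = 1.5430 rad.
Bracket: H₀ sin φ sin δ + cos φ cos δ sin H₀ = 1.5430×0.34530×-0.07523 + 0.93849×0.99717×0.99961 = -0.040082 + 0.935469 = 0.895387.
Q̄ = (S₀/π) × [bracket] = (1549/π) × 0.895387 = 441.48 W/m².
— Configuration B (φ=+59.5°):
cos H₀ = −tan(+59.5°) tan(-4.314°) = 0.1281, H₀ = 1.4424 rad.
Bracket: H₀ sin φ sin δ + cos φ cos δ sin H₀ = 1.4424×0.86163×-0.07523 + 0.50754×0.99717×0.99176 = -0.093497 + 0.501933 = 0.408436.
Q̄ = (S₀/π) × [bracket] = (1549/π) × 0.408436 = 201.38 W/m².
Ratio Q̄_A / Q̄_B = 441.48 / 201.38 = 2.192.

Q̄_A / Q̄_B ≈ 2.19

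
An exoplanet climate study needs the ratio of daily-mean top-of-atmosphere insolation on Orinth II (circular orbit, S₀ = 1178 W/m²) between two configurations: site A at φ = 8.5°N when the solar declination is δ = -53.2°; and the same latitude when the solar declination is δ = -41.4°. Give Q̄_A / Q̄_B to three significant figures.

Q̄_A / Q̄_B ≈ 0.703

— Configuration A (φ=+8.5°):
cos H₀ = −tan(+8.5°) tan(-53.200°) = 0.1998, H₀ = 1.3697 rad.
Bracket: H₀ sin φ sin δ + cos φ cos δ sin H₀ = 1.3697×0.14781×-0.80073 + 0.98902×0.59902×0.97984 = -0.162112 + 0.580499 = 0.418387.
Q̄ = (S₀/π) × [bracket] = (1178/π) × 0.418387 = 156.88 W/m².
— Configuration B (φ=+8.5°):
cos H₀ = −tan(+8.5°) tan(-41.400°) = 0.1318, H₀ = 1.4387 rad.
Bracket: H₀ sin φ sin δ + cos φ cos δ sin H₀ = 1.4387×0.14781×-0.66131 + 0.98902×0.75011×0.99128 = -0.140630 + 0.735405 = 0.594775.
Q̄ = (S₀/π) × [bracket] = (1178/π) × 0.594775 = 223.02 W/m².
Ratio Q̄_A / Q̄_B = 156.88 / 223.02 = 0.7034.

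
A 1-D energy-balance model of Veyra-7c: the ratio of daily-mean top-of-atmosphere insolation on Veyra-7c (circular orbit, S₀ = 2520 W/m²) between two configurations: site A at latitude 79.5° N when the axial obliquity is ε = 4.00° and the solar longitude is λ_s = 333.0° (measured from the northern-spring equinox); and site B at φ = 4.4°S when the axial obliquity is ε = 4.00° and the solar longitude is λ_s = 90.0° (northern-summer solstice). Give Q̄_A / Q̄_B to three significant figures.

Q̄_A / Q̄_B ≈ 0.138

— Configuration A (φ=+79.5°):
Solar declination: sin δ = sin ε · sin λ_s = sin 4.00° × sin 333.0° = -0.03167, so δ = -1.815°.
cos H₀ = −tan(+79.5°) tan(-1.815°) = 0.1710, H₀ = 1.3990 rad.
Bracket: H₀ sin φ sin δ + cos φ cos δ sin H₀ = 1.3990×0.98325×-0.03167 + 0.18224×0.99950×0.98528 = -0.043564 + 0.179468 = 0.135904.
Q̄ = (S₀/π) × [bracket] = (2520/π) × 0.135904 = 109.01 W/m².
— Configuration B (φ=-4.4°):
Solar declination: sin δ = sin ε · sin λ_s = sin 4.00° × sin 90.0° = 0.06976, so δ = +4.000°.
cos H₀ = −tan(-4.4°) tan(+4.000°) = 0.0054, H₀ = 1.5654 rad.
Bracket: H₀ sin φ sin δ + cos φ cos δ sin H₀ = 1.5654×-0.07672×0.06976 + 0.99705×0.99756×0.99999 = -0.008378 + 0.994607 = 0.986229.
Q̄ = (S₀/π) × [bracket] = (2520/π) × 0.986229 = 791.09 W/m².
Ratio Q̄_A / Q̄_B = 109.01 / 791.09 = 0.1378.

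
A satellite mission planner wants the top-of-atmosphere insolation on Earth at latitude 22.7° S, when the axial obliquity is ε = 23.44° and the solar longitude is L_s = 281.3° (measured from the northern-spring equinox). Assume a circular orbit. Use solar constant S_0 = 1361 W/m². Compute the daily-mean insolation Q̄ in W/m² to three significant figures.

Solar declination: sin δ = sin ε · sin L_s = sin 23.44° × sin 281.3° = -0.39008, so δ = -22.959°.
cos h₀ = −tan(-22.7°) tan(-22.959°) = -0.1772, h₀ = 1.7489 rad.
Bracket: h₀ sin ϕ sin δ + cos ϕ cos δ sin h₀ = 1.7489×-0.38591×-0.39008 + 0.92254×0.92078×0.98417 = 0.263272 + 0.836009 = 1.099281.
Q̄ = (S_0/π) × [bracket] = (1361/π) × 1.099281 = 476.2 W/m².

Q̄ ≈ 476 W/m²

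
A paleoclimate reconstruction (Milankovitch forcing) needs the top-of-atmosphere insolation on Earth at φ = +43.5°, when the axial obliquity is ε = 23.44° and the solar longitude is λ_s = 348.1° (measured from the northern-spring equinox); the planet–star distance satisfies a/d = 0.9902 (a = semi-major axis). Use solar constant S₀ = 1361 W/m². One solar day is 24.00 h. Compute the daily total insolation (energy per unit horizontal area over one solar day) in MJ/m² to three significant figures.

Solar declination: sin δ = sin ε · sin λ_s = sin 23.44° × sin 348.1° = -0.08203, so δ = -4.705°.
cos H₀ = −tan(+43.5°) tan(-4.705°) = 0.0781, H₀ = 1.4926 rad.
Bracket: H₀ sin φ sin δ + cos φ cos δ sin H₀ = 1.4926×0.68835×-0.08203 + 0.72537×0.99663×0.99695 = -0.084280 + 0.720721 = 0.636441.
Inverse-square distance factor (a/d)² = 0.9902² = 0.980496.
Q̄ = (S₀/π) × 0.980496 × [bracket] = (1361/π) × 0.980496 × 0.636441 = 270.34 W/m².
Daily total = Q̄ × 24.00 h × 3600 s/h = 270.34 × 24.00 × 3600 / 10⁶ = 23.36 MJ/m².

23.4 MJ/m²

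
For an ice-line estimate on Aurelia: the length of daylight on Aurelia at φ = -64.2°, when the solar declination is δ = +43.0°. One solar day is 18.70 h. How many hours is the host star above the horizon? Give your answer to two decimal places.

0.00 h

cos H₀ = −tan φ · tan δ = 1.9290 ≥ 1, so the host star never rises (polar night) and H₀ = 0.
Daylight = 2H₀/(2π) × 18.70 h = (0.0000/π) × 18.70 = 0.00 h.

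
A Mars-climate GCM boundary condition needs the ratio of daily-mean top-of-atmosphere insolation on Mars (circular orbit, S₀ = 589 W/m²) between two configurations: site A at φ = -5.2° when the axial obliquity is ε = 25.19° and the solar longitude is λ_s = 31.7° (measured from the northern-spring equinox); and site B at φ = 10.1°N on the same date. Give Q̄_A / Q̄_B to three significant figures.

Q̄_A / Q̄_B ≈ 0.919

— Configuration A (φ=-5.2°):
Solar declination: sin δ = sin ε · sin λ_s = sin 25.19° × sin 31.7° = 0.22365, so δ = +12.924°.
cos H₀ = −tan(-5.2°) tan(+12.924°) = 0.0209, H₀ = 1.5499 rad.
Bracket: H₀ sin φ sin δ + cos φ cos δ sin H₀ = 1.5499×-0.09063×0.22365 + 0.99588×0.97467×0.99978 = -0.031416 + 0.970441 = 0.939025.
Q̄ = (S₀/π) × [bracket] = (589/π) × 0.939025 = 176.05 W/m².
— Configuration B (φ=+10.1°):
cos H₀ = −tan(+10.1°) tan(+12.924°) = -0.0409, H₀ = 1.6117 rad.
Bracket: H₀ sin φ sin δ + cos φ cos δ sin H₀ = 1.6117×0.17537×0.22365 + 0.98450×0.97467×0.99916 = 0.063213 + 0.958757 = 1.021970.
Q̄ = (S₀/π) × [bracket] = (589/π) × 1.021970 = 191.60 W/m².
Ratio Q̄_A / Q̄_B = 176.05 / 191.60 = 0.9188.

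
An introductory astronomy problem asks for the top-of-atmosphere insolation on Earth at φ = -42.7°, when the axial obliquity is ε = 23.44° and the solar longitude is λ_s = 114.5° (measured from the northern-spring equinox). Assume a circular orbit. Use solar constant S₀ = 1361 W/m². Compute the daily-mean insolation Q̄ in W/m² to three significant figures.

Q̄ ≈ 149 W/m²

Solar declination: sin δ = sin ε · sin λ_s = sin 23.44° × sin 114.5° = 0.36197, so δ = +21.221°.
cos H₀ = −tan(-42.7°) tan(+21.221°) = 0.3583, H₀ = 1.2043 rad.
Bracket: H₀ sin φ sin δ + cos φ cos δ sin H₀ = 1.2043×-0.67816×0.36197 + 0.73491×0.93219×0.93360 = -0.295624 + 0.639587 = 0.343963.
Q̄ = (S₀/π) × [bracket] = (1361/π) × 0.343963 = 149.0 W/m².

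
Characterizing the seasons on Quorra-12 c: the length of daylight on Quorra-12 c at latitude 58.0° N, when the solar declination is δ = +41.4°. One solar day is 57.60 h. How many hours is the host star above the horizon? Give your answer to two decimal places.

Sunrise equation: cos H₀ = −tan φ · tan δ = -1.4109 ≤ −1, so the host star never sets (polar day) and H₀ = π.
Daylight = 2H₀/(2π) × 57.60 h = (3.1416/π) × 57.60 = 57.60 h.

57.60 h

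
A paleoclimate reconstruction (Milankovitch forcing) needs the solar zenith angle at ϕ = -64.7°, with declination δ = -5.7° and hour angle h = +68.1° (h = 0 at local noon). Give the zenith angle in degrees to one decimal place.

cos θ_z = sin ϕ sin δ + cos ϕ cos δ cos h = 0.089793 + 0.158611 = 0.248404.
θ_z = arccos(0.248404) = 75.6°.

θ_z = 75.6°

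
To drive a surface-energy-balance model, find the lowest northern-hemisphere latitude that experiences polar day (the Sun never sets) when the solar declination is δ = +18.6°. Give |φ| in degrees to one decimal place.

Polar day requires cos H₀ = −tan φ tan δ ≤ −1, i.e. tan φ tan δ ≥ 1.
The boundary is |tan φ| · |tan δ| = 1, so |φ| = 90° − |δ| = 90° − 18.6° = 71.4° in the northern hemisphere.

|φ| = 71.4°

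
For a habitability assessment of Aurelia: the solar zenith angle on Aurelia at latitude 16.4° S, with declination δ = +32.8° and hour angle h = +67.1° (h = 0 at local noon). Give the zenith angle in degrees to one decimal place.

cos θ_z = sin ϕ sin δ + cos ϕ cos δ cos h = -0.152947 + 0.313777 = 0.160830.
θ_z = arccos(0.160830) = 80.7°.

θ_z = 80.7°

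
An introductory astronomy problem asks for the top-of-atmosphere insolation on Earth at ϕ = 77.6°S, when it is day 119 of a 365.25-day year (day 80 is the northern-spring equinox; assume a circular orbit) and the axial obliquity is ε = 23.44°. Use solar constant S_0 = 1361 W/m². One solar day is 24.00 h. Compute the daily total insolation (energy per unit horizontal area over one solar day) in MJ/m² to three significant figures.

Solar longitude: L_s = 360° × (119 − 80)/365.25 = 38.439°.
sin δ = sin 23.44° × sin 38.439° = 0.24730, so δ = +14.318°.
cos h₀ = −tan(-77.6°) tan(+14.318°) = 1.1608 ≥ 1 ⇒ polar night, h₀ = 0 and Q̄ = 0.
Daily total = Q̄ × 24.00 h × 3600 s/h = 0.00 MJ/m².

0.00 MJ/m²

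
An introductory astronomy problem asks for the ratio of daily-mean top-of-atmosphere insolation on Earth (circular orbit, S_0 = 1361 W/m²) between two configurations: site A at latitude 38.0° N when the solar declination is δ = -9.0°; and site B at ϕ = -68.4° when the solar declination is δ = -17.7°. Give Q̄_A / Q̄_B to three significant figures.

— Configuration A (ϕ=+38.0°):
cos h₀ = −tan(+38.0°) tan(-9.000°) = 0.1237, h₀ = 1.4467 rad.
Bracket: h₀ sin ϕ sin δ + cos ϕ cos δ sin h₀ = 1.4467×0.61566×-0.15643 + 0.78801×0.98769×0.99231 = -0.139328 + 0.772324 = 0.632996.
Q̄ = (S_0/π) × [bracket] = (1361/π) × 0.632996 = 274.23 W/m².
— Configuration B (ϕ=-68.4°):
cos h₀ = −tan(-68.4°) tan(-17.700°) = -0.8061, h₀ = 2.5083 rad.
Bracket: h₀ sin ϕ sin δ + cos ϕ cos δ sin h₀ = 2.5083×-0.92978×-0.30403 + 0.36812×0.95266×0.59184 = 0.709049 + 0.207554 = 0.916603.
Q̄ = (S_0/π) × [bracket] = (1361/π) × 0.916603 = 397.09 W/m².
Ratio Q̄_A / Q̄_B = 274.23 / 397.09 = 0.6906.

Q̄_A / Q̄_B ≈ 0.691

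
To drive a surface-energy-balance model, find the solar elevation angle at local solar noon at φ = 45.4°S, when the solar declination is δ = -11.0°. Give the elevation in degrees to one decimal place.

At local noon the hour angle is zero, so the zenith angle equals |φ − δ| = |-45.4° − (-11.000°)| = 34.400°.
Elevation = 90° − 34.400° = 55.6°.

55.6°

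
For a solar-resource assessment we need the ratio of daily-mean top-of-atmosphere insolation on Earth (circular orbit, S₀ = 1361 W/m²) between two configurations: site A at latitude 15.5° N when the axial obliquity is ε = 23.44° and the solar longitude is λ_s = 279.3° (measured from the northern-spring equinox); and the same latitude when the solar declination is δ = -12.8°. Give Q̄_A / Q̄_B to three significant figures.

Q̄_A / Q̄_B ≈ 0.858

— Configuration A (φ=+15.5°):
Solar declination: sin δ = sin ε · sin λ_s = sin 23.44° × sin 279.3° = -0.39256, so δ = -23.114°.
cos H₀ = −tan(+15.5°) tan(-23.114°) = 0.1184, H₀ = 1.4521 rad.
Bracket: H₀ sin φ sin δ + cos φ cos δ sin H₀ = 1.4521×0.26724×-0.39256 + 0.96363×0.91973×0.99297 = -0.152337 + 0.880049 = 0.727712.
Q̄ = (S₀/π) × [bracket] = (1361/π) × 0.727712 = 315.26 W/m².
— Configuration B (φ=+15.5°):
cos H₀ = −tan(+15.5°) tan(-12.800°) = 0.0630, H₀ = 1.5077 rad.
Bracket: H₀ sin φ sin δ + cos φ cos δ sin H₀ = 1.5077×0.26724×-0.22155 + 0.96363×0.97515×0.99801 = -0.089266 + 0.937814 = 0.848548.
Q̄ = (S₀/π) × [bracket] = (1361/π) × 0.848548 = 367.61 W/m².
Ratio Q̄_A / Q̄_B = 315.26 / 367.61 = 0.8576.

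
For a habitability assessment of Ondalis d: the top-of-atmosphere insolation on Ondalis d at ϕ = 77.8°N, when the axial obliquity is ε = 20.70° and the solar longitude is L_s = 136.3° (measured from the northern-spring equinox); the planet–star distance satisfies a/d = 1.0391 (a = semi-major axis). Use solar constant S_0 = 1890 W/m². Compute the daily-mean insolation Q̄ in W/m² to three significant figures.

Solar declination: sin δ = sin ε · sin L_s = sin 20.70° × sin 136.3° = 0.24421, so δ = +14.135°.
cos h₀ = −tan(+77.8°) tan(+14.135°) = -1.1648 ≤ −1 ⇒ polar day, h₀ = π.
Bracket: h₀ sin ϕ sin δ + cos ϕ cos δ sin h₀ = 3.1416×0.97742×0.24421 + 0.21132×0.96972×0.00000 = 0.749887 + 0.000000 = 0.749887.
Inverse-square distance factor (a/d)² = 1.0391² = 1.079729.
Q̄ = (S_0/π) × 1.079729 × [bracket] = (1890/π) × 1.079729 × 0.749887 = 487.1 W/m².

Q̄ ≈ 487 W/m²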